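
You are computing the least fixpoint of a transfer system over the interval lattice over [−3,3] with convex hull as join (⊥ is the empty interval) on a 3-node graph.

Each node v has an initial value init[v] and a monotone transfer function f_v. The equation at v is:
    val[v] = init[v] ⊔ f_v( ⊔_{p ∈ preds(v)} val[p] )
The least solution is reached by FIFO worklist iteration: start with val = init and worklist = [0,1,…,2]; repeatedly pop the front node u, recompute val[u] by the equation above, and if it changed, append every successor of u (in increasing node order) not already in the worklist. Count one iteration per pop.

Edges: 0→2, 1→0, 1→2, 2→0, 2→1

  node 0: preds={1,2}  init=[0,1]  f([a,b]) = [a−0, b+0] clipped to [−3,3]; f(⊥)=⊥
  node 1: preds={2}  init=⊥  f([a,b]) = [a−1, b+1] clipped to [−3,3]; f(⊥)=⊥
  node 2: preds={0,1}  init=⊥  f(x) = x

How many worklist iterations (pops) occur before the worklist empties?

17

Iteration log — 17 steps:
  step 1. node 0  ⊔preds=⊥  new=[0,1]  stable
  step 2. node 1  ⊔preds=⊥  new=⊥  stable
  step 3. node 2  ⊔preds=[0,1]  new=[0,1]  old=⊥  +wl: 0,1
  step 4. node 0  ⊔preds=[0,1]  new=[0,1]  stable
  step 5. node 1  ⊔preds=[0,1]  new=[-1,2]  old=⊥  +wl: 0,2
  step 6. node 0  ⊔preds=[-1,2]  new=[-1,2]  old=[0,1]  +wl: 
  step 7. node 2  ⊔preds=[-1,2]  new=[-1,2]  old=[0,1]  +wl: 0,1
  step 8. node 0  ⊔preds=[-1,2]  new=[-1,2]  stable
  step 9. node 1  ⊔preds=[-1,2]  new=[-2,3]  old=[-1,2]  +wl: 0,2
  step 10. node 0  ⊔preds=[-2,3]  new=[-2,3]  old=[-1,2]  +wl: 
  step 11. node 2  ⊔preds=[-2,3]  new=[-2,3]  old=[-1,2]  +wl: 0,1
  step 12. node 0  ⊔preds=[-2,3]  new=[-2,3]  stable
  step 13. node 1  ⊔preds=[-2,3]  new=[-3,3]  old=[-2,3]  +wl: 0,2
  step 14. node 0  ⊔preds=[-3,3]  new=[-3,3]  old=[-2,3]  +wl: 
  step 15. node 2  ⊔preds=[-3,3]  new=[-3,3]  old=[-2,3]  +wl: 0,1
  step 16. node 0  ⊔preds=[-3,3]  new=[-3,3]  stable
  step 17. node 1  ⊔preds=[-3,3]  new=[-3,3]  stable

Least fixpoint reached:
  node 0: [-3,3]
  node 1: [-3,3]
  node 2: [-3,3]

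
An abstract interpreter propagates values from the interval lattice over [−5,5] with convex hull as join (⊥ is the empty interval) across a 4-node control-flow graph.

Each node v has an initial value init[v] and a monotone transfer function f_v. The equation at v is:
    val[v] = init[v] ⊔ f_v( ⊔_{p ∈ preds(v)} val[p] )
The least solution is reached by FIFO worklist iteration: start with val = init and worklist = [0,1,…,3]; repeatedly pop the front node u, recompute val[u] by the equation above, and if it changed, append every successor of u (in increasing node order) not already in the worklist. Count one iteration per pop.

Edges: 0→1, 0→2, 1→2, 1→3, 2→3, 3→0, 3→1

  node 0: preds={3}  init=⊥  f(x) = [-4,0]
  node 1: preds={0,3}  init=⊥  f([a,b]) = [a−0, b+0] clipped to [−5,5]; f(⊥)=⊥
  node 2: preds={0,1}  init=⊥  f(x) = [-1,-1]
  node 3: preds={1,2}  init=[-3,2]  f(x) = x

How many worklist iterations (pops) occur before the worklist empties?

Trace (6 dequeues):
  [1] u=0 | in [-3,2] | out [-4,0] | prev ⊥ | push {}
  [2] u=1 | in [-4,2] | out [-4,2] | prev ⊥ | push {}
  [3] u=2 | in [-4,2] | out [-1,-1] | prev ⊥ | push {}
  [4] u=3 | in [-4,2] | out [-4,2] | prev [-3,2] | push {0,1}
  [5] u=0 | in [-4,2] | out [-4,0] | ==
  [6] u=1 | in [-4,2] | out [-4,2] | ==

Converged values:
  [0] [-4,0]
  [1] [-4,2]
  [2] [-1,-1]
  [3] [-4,2]

6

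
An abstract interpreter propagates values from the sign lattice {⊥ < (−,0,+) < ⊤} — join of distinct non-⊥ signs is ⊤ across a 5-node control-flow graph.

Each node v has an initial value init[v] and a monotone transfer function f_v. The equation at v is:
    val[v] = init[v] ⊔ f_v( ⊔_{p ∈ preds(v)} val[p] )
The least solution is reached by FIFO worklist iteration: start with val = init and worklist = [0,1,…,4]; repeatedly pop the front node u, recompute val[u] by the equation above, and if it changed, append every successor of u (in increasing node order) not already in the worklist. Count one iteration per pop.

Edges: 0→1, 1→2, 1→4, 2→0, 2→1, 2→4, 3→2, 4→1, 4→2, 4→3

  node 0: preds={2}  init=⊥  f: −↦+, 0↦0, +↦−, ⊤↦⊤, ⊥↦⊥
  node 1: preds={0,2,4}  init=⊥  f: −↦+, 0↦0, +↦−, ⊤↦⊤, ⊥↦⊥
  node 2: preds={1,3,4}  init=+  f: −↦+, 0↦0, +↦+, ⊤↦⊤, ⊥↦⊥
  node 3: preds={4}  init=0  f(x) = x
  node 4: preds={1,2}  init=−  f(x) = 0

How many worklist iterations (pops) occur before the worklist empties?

Iteration log — 9 steps:
  step 1. node 0  ⊔preds=+  new=−  old=⊥  +wl: 
  step 2. node 1  ⊔preds=⊤  new=⊤  old=⊥  +wl: 
  step 3. node 2  ⊔preds=⊤  new=⊤  old=+  +wl: 0,1
  step 4. node 3  ⊔preds=−  new=⊤  old=0  +wl: 2
  step 5. node 4  ⊔preds=⊤  new=⊤  old=−  +wl: 3
  step 6. node 0  ⊔preds=⊤  new=⊤  old=−  +wl: 
  step 7. node 1  ⊔preds=⊤  new=⊤  stable
  step 8. node 2  ⊔preds=⊤  new=⊤  stable
  step 9. node 3  ⊔preds=⊤  new=⊤  stable

Least fixpoint reached:
  node 0: ⊤
  node 1: ⊤
  node 2: ⊤
  node 3: ⊤
  node 4: ⊤

9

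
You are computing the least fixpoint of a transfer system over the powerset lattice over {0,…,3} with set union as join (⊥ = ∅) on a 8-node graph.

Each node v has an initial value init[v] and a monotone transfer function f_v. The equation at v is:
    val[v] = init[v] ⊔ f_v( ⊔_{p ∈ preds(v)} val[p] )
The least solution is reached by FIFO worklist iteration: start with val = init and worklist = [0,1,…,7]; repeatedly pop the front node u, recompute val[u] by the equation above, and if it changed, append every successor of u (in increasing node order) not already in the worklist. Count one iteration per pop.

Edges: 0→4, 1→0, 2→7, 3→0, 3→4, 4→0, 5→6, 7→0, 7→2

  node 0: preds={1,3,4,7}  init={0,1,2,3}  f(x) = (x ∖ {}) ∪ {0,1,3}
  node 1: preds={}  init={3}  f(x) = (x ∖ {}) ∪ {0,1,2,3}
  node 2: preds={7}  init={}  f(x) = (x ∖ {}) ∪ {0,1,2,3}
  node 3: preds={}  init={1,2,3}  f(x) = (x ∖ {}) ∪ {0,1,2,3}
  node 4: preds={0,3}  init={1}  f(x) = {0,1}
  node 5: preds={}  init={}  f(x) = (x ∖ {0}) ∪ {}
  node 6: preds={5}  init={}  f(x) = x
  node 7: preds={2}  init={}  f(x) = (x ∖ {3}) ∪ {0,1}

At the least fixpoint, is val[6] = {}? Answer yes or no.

yes

Iteration log — 10 steps:
  step 1. node 0  ⊔preds={1,2,3}  new={0,1,2,3}  stable
  step 2. node 1  ⊔preds={}  new={0,1,2,3}  old={3}  +wl: 0
  step 3. node 2  ⊔preds={}  new={0,1,2,3}  old={}  +wl: 
  step 4. node 3  ⊔preds={}  new={0,1,2,3}  old={1,2,3}  +wl: 
  step 5. node 4  ⊔preds={0,1,2,3}  new={0,1}  old={1}  +wl: 
  step 6. node 5  ⊔preds={}  new={}  stable
  step 7. node 6  ⊔preds={}  new={}  stable
  step 8. node 7  ⊔preds={0,1,2,3}  new={0,1,2}  old={}  +wl: 2
  step 9. node 0  ⊔preds={0,1,2,3}  new={0,1,2,3}  stable
  step 10. node 2  ⊔preds={0,1,2}  new={0,1,2,3}  stable

Least fixpoint reached:
  node 0: {0,1,2,3}
  node 1: {0,1,2,3}
  node 2: {0,1,2,3}
  node 3: {0,1,2,3}
  node 4: {0,1}
  node 5: {}
  node 6: {}
  node 7: {0,1,2}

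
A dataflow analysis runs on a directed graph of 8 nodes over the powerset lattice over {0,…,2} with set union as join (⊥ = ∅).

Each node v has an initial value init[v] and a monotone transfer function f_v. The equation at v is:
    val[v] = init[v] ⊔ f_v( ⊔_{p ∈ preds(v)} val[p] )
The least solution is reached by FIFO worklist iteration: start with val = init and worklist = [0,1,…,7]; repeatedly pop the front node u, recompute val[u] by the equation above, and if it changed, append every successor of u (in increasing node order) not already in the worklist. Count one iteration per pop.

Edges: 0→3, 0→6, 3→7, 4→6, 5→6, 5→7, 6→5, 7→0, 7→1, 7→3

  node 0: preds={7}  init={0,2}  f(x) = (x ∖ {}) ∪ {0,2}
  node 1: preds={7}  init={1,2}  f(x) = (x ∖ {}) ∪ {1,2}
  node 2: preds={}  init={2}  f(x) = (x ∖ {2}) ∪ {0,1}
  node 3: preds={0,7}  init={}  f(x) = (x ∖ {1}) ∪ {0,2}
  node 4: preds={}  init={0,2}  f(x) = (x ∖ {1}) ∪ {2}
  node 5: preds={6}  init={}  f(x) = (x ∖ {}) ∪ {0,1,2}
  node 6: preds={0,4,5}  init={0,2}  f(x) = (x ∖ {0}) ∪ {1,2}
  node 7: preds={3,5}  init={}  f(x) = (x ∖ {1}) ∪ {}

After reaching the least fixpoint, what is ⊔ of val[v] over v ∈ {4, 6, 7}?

Iteration log — 12 steps:
  step 1. node 0  ⊔preds={}  new={0,2}  stable
  step 2. node 1  ⊔preds={}  new={1,2}  stable
  step 3. node 2  ⊔preds={}  new={0,1,2}  old={2}  +wl: 
  step 4. node 3  ⊔preds={0,2}  new={0,2}  old={}  +wl: 
  step 5. node 4  ⊔preds={}  new={0,2}  stable
  step 6. node 5  ⊔preds={0,2}  new={0,1,2}  old={}  +wl: 
  step 7. node 6  ⊔preds={0,1,2}  new={0,1,2}  old={0,2}  +wl: 5
  step 8. node 7  ⊔preds={0,1,2}  new={0,2}  old={}  +wl: 0,1,3
  step 9. node 5  ⊔preds={0,1,2}  new={0,1,2}  stable
  step 10. node 0  ⊔preds={0,2}  new={0,2}  stable
  step 11. node 1  ⊔preds={0,2}  new={0,1,2}  old={1,2}  +wl: 
  step 12. node 3  ⊔preds={0,2}  new={0,2}  stable

Least fixpoint reached:
  node 0: {0,2}
  node 1: {0,1,2}
  node 2: {0,1,2}
  node 3: {0,2}
  node 4: {0,2}
  node 5: {0,1,2}
  node 6: {0,1,2}
  node 7: {0,2}

{0,1,2}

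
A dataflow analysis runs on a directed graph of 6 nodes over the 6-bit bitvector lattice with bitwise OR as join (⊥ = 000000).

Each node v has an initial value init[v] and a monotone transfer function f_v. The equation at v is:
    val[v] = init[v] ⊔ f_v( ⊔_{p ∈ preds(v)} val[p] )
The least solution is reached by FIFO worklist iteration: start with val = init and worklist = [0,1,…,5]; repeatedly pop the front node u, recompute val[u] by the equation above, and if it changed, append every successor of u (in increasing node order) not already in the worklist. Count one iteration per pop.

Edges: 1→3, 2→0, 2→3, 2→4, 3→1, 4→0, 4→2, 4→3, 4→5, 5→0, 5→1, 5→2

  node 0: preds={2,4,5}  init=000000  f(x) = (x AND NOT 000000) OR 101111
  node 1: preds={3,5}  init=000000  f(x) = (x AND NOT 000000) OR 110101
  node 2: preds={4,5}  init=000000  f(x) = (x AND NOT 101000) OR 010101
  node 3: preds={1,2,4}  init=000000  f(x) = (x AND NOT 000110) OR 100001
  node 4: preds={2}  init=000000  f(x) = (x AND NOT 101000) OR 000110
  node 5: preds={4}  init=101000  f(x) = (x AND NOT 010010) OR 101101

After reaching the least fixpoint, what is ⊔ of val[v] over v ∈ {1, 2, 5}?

111111

Worklist (12 pops):
  #1 pop 0: in=101000 → 101111 (was 000000); enqueue []
  #2 pop 1: in=101000 → 111101 (was 000000); enqueue []
  #3 pop 2: in=101000 → 010101 (was 000000); enqueue [0]
  #4 pop 3: in=111101 → 111001 (was 000000); enqueue [1]
  #5 pop 4: in=010101 → 010111 (was 000000); enqueue [2,3]
  #6 pop 5: in=010111 → 101101 (was 101000); enqueue []
  #7 pop 0: in=111111 → 111111 (was 101111); enqueue []
  #8 pop 1: in=111101 → 111101 (no change)
  #9 pop 2: in=111111 → 010111 (was 010101); enqueue [0,4]
  #10 pop 3: in=111111 → 111001 (no change)
  #11 pop 0: in=111111 → 111111 (no change)
  #12 pop 4: in=010111 → 010111 (no change)

Fixpoint:
  val[0] = 111111
  val[1] = 111101
  val[2] = 010111
  val[3] = 111001
  val[4] = 010111
  val[5] = 101101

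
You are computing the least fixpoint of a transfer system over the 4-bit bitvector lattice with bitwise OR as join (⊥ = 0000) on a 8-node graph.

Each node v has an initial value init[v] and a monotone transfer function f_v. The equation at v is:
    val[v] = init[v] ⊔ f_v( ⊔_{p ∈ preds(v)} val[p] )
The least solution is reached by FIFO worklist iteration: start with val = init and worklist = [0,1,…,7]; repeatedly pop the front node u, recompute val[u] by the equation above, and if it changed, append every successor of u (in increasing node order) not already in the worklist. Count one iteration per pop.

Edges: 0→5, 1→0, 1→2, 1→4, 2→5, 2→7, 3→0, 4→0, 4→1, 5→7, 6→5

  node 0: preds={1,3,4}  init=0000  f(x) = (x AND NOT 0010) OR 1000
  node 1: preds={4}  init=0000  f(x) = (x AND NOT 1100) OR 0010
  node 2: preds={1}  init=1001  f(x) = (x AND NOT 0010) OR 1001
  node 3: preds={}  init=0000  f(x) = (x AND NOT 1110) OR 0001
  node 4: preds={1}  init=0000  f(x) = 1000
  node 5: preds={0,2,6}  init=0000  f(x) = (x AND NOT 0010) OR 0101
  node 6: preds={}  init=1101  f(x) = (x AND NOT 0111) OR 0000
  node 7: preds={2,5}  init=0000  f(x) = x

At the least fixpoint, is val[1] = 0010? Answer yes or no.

Trace (11 dequeues):
  [1] u=0 | in 0000 | out 1000 | prev 0000 | push {}
  [2] u=1 | in 0000 | out 0010 | prev 0000 | push {0}
  [3] u=2 | in 0010 | out 1001 | ==
  [4] u=3 | in 0000 | out 0001 | prev 0000 | push {}
  [5] u=4 | in 0010 | out 1000 | prev 0000 | push {1}
  [6] u=5 | in 1101 | out 1101 | prev 0000 | push {}
  [7] u=6 | in 0000 | out 1101 | ==
  [8] u=7 | in 1101 | out 1101 | prev 0000 | push {}
  [9] u=0 | in 1011 | out 1001 | prev 1000 | push {5}
  [10] u=1 | in 1000 | out 0010 | ==
  [11] u=5 | in 1101 | out 1101 | ==

Converged values:
  [0] 1001
  [1] 0010
  [2] 1001
  [3] 0001
  [4] 1000
  [5] 1101
  [6] 1101
  [7] 1101

yes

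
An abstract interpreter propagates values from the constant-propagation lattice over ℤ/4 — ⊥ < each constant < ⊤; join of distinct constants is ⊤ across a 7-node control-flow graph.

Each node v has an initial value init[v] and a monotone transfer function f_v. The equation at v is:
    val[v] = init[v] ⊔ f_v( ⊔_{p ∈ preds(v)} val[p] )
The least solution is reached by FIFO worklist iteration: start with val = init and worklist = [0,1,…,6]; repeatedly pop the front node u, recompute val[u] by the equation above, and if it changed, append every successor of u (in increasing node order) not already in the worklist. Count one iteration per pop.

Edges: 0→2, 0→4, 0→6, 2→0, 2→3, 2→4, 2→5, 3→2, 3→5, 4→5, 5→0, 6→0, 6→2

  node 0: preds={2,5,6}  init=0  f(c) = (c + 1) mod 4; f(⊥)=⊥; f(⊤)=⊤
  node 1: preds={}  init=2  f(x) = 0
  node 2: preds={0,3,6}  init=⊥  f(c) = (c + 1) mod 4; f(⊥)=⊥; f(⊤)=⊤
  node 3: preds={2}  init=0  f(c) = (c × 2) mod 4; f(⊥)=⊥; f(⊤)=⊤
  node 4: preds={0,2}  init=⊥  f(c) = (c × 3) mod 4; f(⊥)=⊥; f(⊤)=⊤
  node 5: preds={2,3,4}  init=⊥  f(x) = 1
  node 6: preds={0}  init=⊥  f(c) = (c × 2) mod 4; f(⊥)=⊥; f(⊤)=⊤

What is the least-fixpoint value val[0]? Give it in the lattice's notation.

Iteration log — 15 steps:
  step 1. node 0  ⊔preds=⊥  new=0  stable
  step 2. node 1  ⊔preds=⊥  new=⊤  old=2  +wl: 
  step 3. node 2  ⊔preds=0  new=1  old=⊥  +wl: 0
  step 4. node 3  ⊔preds=1  new=⊤  old=0  +wl: 2
  step 5. node 4  ⊔preds=⊤  new=⊤  old=⊥  +wl: 
  step 6. node 5  ⊔preds=⊤  new=1  old=⊥  +wl: 
  step 7. node 6  ⊔preds=0  new=0  old=⊥  +wl: 
  step 8. node 0  ⊔preds=⊤  new=⊤  old=0  +wl: 4,6
  step 9. node 2  ⊔preds=⊤  new=⊤  old=1  +wl: 0,3,5
  step 10. node 4  ⊔preds=⊤  new=⊤  stable
  step 11. node 6  ⊔preds=⊤  new=⊤  old=0  +wl: 2
  step 12. node 0  ⊔preds=⊤  new=⊤  stable
  step 13. node 3  ⊔preds=⊤  new=⊤  stable
  step 14. node 5  ⊔preds=⊤  new=1  stable
  step 15. node 2  ⊔preds=⊤  new=⊤  stable

Least fixpoint reached:
  node 0: ⊤
  node 1: ⊤
  node 2: ⊤
  node 3: ⊤
  node 4: ⊤
  node 5: 1
  node 6: ⊤

⊤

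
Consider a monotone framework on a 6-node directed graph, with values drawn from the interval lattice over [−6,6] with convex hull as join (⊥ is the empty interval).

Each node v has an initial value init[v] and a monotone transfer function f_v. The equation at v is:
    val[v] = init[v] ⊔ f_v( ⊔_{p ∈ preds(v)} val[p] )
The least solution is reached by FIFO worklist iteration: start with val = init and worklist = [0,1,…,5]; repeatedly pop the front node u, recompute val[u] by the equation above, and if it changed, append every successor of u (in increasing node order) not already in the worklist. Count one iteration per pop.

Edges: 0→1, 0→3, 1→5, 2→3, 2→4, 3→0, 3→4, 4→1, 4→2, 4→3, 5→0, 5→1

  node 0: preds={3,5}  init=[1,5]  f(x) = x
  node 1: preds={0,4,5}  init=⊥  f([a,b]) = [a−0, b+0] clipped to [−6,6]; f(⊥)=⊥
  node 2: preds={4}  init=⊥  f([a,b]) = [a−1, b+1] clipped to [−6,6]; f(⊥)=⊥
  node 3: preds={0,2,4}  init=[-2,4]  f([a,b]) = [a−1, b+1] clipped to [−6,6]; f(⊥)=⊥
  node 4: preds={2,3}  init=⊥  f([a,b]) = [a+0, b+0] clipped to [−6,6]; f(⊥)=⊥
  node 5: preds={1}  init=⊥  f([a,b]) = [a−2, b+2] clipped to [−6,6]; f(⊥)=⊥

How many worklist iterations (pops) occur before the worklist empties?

Worklist (22 pops):
  #1 pop 0: in=[-2,4] → [-2,5] (was [1,5]); enqueue []
  #2 pop 1: in=[-2,5] → [-2,5] (was ⊥); enqueue []
  #3 pop 2: in=⊥ → ⊥ (no change)
  #4 pop 3: in=[-2,5] → [-3,6] (was [-2,4]); enqueue [0]
  #5 pop 4: in=[-3,6] → [-3,6] (was ⊥); enqueue [1,2,3]
  #6 pop 5: in=[-2,5] → [-4,6] (was ⊥); enqueue []
  #7 pop 0: in=[-4,6] → [-4,6] (was [-2,5]); enqueue []
  #8 pop 1: in=[-4,6] → [-4,6] (was [-2,5]); enqueue [5]
  #9 pop 2: in=[-3,6] → [-4,6] (was ⊥); enqueue [4]
  #10 pop 3: in=[-4,6] → [-5,6] (was [-3,6]); enqueue [0]
  #11 pop 5: in=[-4,6] → [-6,6] (was [-4,6]); enqueue [1]
  #12 pop 4: in=[-5,6] → [-5,6] (was [-3,6]); enqueue [2,3]
  #13 pop 0: in=[-6,6] → [-6,6] (was [-4,6]); enqueue []
  #14 pop 1: in=[-6,6] → [-6,6] (was [-4,6]); enqueue [5]
  #15 pop 2: in=[-5,6] → [-6,6] (was [-4,6]); enqueue [4]
  #16 pop 3: in=[-6,6] → [-6,6] (was [-5,6]); enqueue [0]
  #17 pop 5: in=[-6,6] → [-6,6] (no change)
  #18 pop 4: in=[-6,6] → [-6,6] (was [-5,6]); enqueue [1,2,3]
  #19 pop 0: in=[-6,6] → [-6,6] (no change)
  #20 pop 1: in=[-6,6] → [-6,6] (no change)
  #21 pop 2: in=[-6,6] → [-6,6] (no change)
  #22 pop 3: in=[-6,6] → [-6,6] (no change)

Fixpoint:
  val[0] = [-6,6]
  val[1] = [-6,6]
  val[2] = [-6,6]
  val[3] = [-6,6]
  val[4] = [-6,6]
  val[5] = [-6,6]

22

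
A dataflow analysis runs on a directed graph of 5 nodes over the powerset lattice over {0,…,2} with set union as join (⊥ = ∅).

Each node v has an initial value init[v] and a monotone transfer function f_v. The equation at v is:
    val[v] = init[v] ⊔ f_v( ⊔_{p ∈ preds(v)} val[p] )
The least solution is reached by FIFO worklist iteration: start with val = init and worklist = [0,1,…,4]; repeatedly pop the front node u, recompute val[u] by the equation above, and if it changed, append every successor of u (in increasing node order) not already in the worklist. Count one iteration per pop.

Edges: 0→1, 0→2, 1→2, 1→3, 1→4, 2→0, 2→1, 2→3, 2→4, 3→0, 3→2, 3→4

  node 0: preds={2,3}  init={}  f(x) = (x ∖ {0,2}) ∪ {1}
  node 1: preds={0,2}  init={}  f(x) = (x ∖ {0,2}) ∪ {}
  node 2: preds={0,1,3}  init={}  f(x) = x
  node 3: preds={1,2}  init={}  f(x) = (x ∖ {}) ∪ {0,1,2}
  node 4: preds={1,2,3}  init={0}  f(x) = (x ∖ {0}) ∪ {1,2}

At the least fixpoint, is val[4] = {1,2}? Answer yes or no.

Iteration log — 12 steps:
  step 1. node 0  ⊔preds={}  new={1}  old={}  +wl: 
  step 2. node 1  ⊔preds={1}  new={1}  old={}  +wl: 
  step 3. node 2  ⊔preds={1}  new={1}  old={}  +wl: 0,1
  step 4. node 3  ⊔preds={1}  new={0,1,2}  old={}  +wl: 2
  step 5. node 4  ⊔preds={0,1,2}  new={0,1,2}  old={0}  +wl: 
  step 6. node 0  ⊔preds={0,1,2}  new={1}  stable
  step 7. node 1  ⊔preds={1}  new={1}  stable
  step 8. node 2  ⊔preds={0,1,2}  new={0,1,2}  old={1}  +wl: 0,1,3,4
  step 9. node 0  ⊔preds={0,1,2}  new={1}  stable
  step 10. node 1  ⊔preds={0,1,2}  new={1}  stable
  step 11. node 3  ⊔preds={0,1,2}  new={0,1,2}  stable
  step 12. node 4  ⊔preds={0,1,2}  new={0,1,2}  stable

Least fixpoint reached:
  node 0: {1}
  node 1: {1}
  node 2: {0,1,2}
  node 3: {0,1,2}
  node 4: {0,1,2}

no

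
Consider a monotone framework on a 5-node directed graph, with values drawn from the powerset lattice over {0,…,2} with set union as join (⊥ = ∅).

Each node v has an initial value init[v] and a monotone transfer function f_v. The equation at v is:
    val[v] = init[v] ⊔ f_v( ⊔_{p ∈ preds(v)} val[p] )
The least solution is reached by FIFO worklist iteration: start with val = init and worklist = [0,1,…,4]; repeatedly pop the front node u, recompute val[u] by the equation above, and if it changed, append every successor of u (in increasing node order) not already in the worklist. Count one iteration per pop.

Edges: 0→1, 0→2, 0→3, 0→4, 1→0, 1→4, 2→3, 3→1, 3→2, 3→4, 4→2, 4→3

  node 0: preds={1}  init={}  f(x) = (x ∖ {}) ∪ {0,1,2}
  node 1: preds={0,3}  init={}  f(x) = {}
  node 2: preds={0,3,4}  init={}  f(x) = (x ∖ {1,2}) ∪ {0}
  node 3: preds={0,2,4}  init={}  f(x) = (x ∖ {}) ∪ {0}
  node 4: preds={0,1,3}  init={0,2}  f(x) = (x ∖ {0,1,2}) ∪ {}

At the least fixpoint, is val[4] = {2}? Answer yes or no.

no

Iteration log — 7 steps:
  step 1. node 0  ⊔preds={}  new={0,1,2}  old={}  +wl: 
  step 2. node 1  ⊔preds={0,1,2}  new={}  stable
  step 3. node 2  ⊔preds={0,1,2}  new={0}  old={}  +wl: 
  step 4. node 3  ⊔preds={0,1,2}  new={0,1,2}  old={}  +wl: 1,2
  step 5. node 4  ⊔preds={0,1,2}  new={0,2}  stable
  step 6. node 1  ⊔preds={0,1,2}  new={}  stable
  step 7. node 2  ⊔preds={0,1,2}  new={0}  stable

Least fixpoint reached:
  node 0: {0,1,2}
  node 1: {}
  node 2: {0}
  node 3: {0,1,2}
  node 4: {0,2}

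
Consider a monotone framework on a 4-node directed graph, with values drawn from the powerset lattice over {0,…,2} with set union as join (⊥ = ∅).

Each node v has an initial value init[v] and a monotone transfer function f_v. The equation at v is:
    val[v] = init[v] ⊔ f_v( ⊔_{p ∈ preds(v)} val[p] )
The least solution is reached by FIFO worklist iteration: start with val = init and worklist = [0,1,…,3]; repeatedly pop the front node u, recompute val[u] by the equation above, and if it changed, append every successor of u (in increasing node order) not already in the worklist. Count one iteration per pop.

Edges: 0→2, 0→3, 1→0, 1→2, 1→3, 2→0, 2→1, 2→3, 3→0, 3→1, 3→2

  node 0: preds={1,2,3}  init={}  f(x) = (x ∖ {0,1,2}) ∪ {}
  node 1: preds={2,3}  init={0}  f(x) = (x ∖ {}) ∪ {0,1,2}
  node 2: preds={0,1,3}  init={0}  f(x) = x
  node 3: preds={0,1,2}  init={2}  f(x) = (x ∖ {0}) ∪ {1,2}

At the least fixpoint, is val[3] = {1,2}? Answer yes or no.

yes

Iteration log — 7 steps:
  step 1. node 0  ⊔preds={0,2}  new={}  stable
  step 2. node 1  ⊔preds={0,2}  new={0,1,2}  old={0}  +wl: 0
  step 3. node 2  ⊔preds={0,1,2}  new={0,1,2}  old={0}  +wl: 1
  step 4. node 3  ⊔preds={0,1,2}  new={1,2}  old={2}  +wl: 2
  step 5. node 0  ⊔preds={0,1,2}  new={}  stable
  step 6. node 1  ⊔preds={0,1,2}  new={0,1,2}  stable
  step 7. node 2  ⊔preds={0,1,2}  new={0,1,2}  stable

Least fixpoint reached:
  node 0: {}
  node 1: {0,1,2}
  node 2: {0,1,2}
  node 3: {1,2}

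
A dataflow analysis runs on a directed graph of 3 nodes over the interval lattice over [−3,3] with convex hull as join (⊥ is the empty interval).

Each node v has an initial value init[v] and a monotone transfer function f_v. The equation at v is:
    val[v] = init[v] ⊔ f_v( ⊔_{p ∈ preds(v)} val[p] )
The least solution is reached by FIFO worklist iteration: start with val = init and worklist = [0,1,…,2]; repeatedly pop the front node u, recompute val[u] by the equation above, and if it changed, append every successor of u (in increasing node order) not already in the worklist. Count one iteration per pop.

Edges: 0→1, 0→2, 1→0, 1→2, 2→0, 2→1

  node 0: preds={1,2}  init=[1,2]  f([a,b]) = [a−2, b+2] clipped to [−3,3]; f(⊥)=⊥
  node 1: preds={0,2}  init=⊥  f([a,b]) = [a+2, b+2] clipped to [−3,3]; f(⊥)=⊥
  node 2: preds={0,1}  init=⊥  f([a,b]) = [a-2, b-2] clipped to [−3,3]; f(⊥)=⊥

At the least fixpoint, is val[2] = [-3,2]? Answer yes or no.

Iteration log — 8 steps:
  step 1. node 0  ⊔preds=⊥  new=[1,2]  stable
  step 2. node 1  ⊔preds=[1,2]  new=[3,3]  old=⊥  +wl: 0
  step 3. node 2  ⊔preds=[1,3]  new=[-1,1]  old=⊥  +wl: 1
  step 4. node 0  ⊔preds=[-1,3]  new=[-3,3]  old=[1,2]  +wl: 2
  step 5. node 1  ⊔preds=[-3,3]  new=[-1,3]  old=[3,3]  +wl: 0
  step 6. node 2  ⊔preds=[-3,3]  new=[-3,1]  old=[-1,1]  +wl: 1
  step 7. node 0  ⊔preds=[-3,3]  new=[-3,3]  stable
  step 8. node 1  ⊔preds=[-3,3]  new=[-1,3]  stable

Least fixpoint reached:
  node 0: [-3,3]
  node 1: [-1,3]
  node 2: [-3,1]

no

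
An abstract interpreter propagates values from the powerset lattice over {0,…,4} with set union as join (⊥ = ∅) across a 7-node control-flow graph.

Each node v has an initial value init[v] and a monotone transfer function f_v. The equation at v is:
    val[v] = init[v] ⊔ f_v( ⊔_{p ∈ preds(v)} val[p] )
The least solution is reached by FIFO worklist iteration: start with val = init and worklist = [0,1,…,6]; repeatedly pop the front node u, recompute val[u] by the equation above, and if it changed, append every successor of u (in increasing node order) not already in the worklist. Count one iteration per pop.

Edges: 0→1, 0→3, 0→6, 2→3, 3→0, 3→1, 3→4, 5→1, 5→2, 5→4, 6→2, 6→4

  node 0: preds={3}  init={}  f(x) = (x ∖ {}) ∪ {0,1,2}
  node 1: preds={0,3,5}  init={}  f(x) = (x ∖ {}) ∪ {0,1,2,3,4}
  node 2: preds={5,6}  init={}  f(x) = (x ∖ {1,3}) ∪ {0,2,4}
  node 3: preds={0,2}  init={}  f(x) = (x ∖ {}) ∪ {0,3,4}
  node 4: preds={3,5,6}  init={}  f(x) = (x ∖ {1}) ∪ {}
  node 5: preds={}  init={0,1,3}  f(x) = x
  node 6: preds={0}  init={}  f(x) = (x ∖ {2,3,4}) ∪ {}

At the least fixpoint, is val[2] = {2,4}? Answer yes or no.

no

Worklist (13 pops):
  #1 pop 0: in={} → {0,1,2} (was {}); enqueue []
  #2 pop 1: in={0,1,2,3} → {0,1,2,3,4} (was {}); enqueue []
  #3 pop 2: in={0,1,3} → {0,2,4} (was {}); enqueue []
  #4 pop 3: in={0,1,2,4} → {0,1,2,3,4} (was {}); enqueue [0,1]
  #5 pop 4: in={0,1,2,3,4} → {0,2,3,4} (was {}); enqueue []
  #6 pop 5: in={} → {0,1,3} (no change)
  #7 pop 6: in={0,1,2} → {0,1} (was {}); enqueue [2,4]
  #8 pop 0: in={0,1,2,3,4} → {0,1,2,3,4} (was {0,1,2}); enqueue [3,6]
  #9 pop 1: in={0,1,2,3,4} → {0,1,2,3,4} (no change)
  #10 pop 2: in={0,1,3} → {0,2,4} (no change)
  #11 pop 4: in={0,1,2,3,4} → {0,2,3,4} (no change)
  #12 pop 3: in={0,1,2,3,4} → {0,1,2,3,4} (no change)
  #13 pop 6: in={0,1,2,3,4} → {0,1} (no change)

Fixpoint:
  val[0] = {0,1,2,3,4}
  val[1] = {0,1,2,3,4}
  val[2] = {0,2,4}
  val[3] = {0,1,2,3,4}
  val[4] = {0,2,3,4}
  val[5] = {0,1,3}
  val[6] = {0,1}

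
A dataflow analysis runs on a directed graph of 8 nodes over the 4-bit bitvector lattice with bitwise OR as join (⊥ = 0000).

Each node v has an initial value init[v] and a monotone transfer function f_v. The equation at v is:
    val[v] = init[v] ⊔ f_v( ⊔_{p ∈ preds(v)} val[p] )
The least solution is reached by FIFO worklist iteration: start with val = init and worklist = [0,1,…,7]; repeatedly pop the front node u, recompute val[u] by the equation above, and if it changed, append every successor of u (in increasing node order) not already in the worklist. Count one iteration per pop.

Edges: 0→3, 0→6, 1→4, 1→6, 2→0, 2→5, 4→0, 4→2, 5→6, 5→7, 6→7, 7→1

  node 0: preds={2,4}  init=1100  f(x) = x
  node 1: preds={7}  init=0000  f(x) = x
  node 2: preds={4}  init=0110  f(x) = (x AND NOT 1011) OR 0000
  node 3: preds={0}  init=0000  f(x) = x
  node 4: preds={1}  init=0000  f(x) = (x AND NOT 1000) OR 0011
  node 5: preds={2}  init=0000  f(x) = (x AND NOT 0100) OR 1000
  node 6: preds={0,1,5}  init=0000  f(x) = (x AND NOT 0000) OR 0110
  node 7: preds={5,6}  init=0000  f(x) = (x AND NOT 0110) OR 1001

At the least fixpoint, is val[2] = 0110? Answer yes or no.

Trace (15 dequeues):
  [1] u=0 | in 0110 | out 1110 | prev 1100 | push {}
  [2] u=1 | in 0000 | out 0000 | ==
  [3] u=2 | in 0000 | out 0110 | ==
  [4] u=3 | in 1110 | out 1110 | prev 0000 | push {}
  [5] u=4 | in 0000 | out 0011 | prev 0000 | push {0,2}
  [6] u=5 | in 0110 | out 1010 | prev 0000 | push {}
  [7] u=6 | in 1110 | out 1110 | prev 0000 | push {}
  [8] u=7 | in 1110 | out 1001 | prev 0000 | push {1}
  [9] u=0 | in 0111 | out 1111 | prev 1110 | push {3,6}
  [10] u=2 | in 0011 | out 0110 | ==
  [11] u=1 | in 1001 | out 1001 | prev 0000 | push {4}
  [12] u=3 | in 1111 | out 1111 | prev 1110 | push {}
  [13] u=6 | in 1111 | out 1111 | prev 1110 | push {7}
  [14] u=4 | in 1001 | out 0011 | ==
  [15] u=7 | in 1111 | out 1001 | ==

Converged values:
  [0] 1111
  [1] 1001
  [2] 0110
  [3] 1111
  [4] 0011
  [5] 1010
  [6] 1111
  [7] 1001

yes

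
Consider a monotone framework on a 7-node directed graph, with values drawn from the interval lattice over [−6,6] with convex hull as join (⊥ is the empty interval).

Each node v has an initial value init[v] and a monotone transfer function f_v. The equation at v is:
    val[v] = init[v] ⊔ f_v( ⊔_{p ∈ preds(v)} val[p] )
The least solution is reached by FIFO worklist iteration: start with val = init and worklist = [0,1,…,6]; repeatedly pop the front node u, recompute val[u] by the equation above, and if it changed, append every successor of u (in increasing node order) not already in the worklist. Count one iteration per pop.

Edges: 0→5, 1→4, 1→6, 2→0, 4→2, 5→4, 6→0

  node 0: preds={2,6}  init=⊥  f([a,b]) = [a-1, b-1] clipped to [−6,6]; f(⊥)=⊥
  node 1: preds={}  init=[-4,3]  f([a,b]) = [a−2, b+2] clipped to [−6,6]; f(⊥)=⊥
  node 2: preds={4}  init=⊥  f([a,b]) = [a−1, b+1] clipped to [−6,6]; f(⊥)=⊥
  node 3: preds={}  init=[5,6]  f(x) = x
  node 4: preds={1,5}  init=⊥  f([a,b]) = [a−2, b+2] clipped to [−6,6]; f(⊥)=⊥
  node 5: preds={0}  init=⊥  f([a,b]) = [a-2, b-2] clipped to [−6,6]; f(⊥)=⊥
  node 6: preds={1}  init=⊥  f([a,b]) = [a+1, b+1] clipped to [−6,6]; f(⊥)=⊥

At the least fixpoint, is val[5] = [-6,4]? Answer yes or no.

Trace (11 dequeues):
  [1] u=0 | in ⊥ | out ⊥ | ==
  [2] u=1 | in ⊥ | out [-4,3] | ==
  [3] u=2 | in ⊥ | out ⊥ | ==
  [4] u=3 | in ⊥ | out [5,6] | ==
  [5] u=4 | in [-4,3] | out [-6,5] | prev ⊥ | push {2}
  [6] u=5 | in ⊥ | out ⊥ | ==
  [7] u=6 | in [-4,3] | out [-3,4] | prev ⊥ | push {0}
  [8] u=2 | in [-6,5] | out [-6,6] | prev ⊥ | push {}
  [9] u=0 | in [-6,6] | out [-6,5] | prev ⊥ | push {5}
  [10] u=5 | in [-6,5] | out [-6,3] | prev ⊥ | push {4}
  [11] u=4 | in [-6,3] | out [-6,5] | ==

Converged values:
  [0] [-6,5]
  [1] [-4,3]
  [2] [-6,6]
  [3] [5,6]
  [4] [-6,5]
  [5] [-6,3]
  [6] [-3,4]

no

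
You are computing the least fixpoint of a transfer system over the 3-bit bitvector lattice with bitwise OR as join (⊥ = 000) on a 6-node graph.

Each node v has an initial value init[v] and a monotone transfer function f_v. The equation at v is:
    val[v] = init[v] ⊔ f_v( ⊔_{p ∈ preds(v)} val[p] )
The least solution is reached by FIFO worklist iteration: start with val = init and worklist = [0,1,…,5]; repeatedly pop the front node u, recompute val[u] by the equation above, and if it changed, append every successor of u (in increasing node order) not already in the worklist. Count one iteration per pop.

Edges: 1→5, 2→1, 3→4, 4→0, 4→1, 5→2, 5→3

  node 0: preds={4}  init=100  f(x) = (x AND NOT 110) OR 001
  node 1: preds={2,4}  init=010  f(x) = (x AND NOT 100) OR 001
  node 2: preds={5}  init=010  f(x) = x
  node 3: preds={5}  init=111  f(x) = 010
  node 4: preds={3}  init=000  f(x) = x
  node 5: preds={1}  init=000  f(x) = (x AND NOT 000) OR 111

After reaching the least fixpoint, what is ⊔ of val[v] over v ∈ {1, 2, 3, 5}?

Iteration log — 11 steps:
  step 1. node 0  ⊔preds=000  new=101  old=100  +wl: 
  step 2. node 1  ⊔preds=010  new=011  old=010  +wl: 
  step 3. node 2  ⊔preds=000  new=010  stable
  step 4. node 3  ⊔preds=000  new=111  stable
  step 5. node 4  ⊔preds=111  new=111  old=000  +wl: 0,1
  step 6. node 5  ⊔preds=011  new=111  old=000  +wl: 2,3
  step 7. node 0  ⊔preds=111  new=101  stable
  step 8. node 1  ⊔preds=111  new=011  stable
  step 9. node 2  ⊔preds=111  new=111  old=010  +wl: 1
  step 10. node 3  ⊔preds=111  new=111  stable
  step 11. node 1  ⊔preds=111  new=011  stable

Least fixpoint reached:
  node 0: 101
  node 1: 011
  node 2: 111
  node 3: 111
  node 4: 111
  node 5: 111

111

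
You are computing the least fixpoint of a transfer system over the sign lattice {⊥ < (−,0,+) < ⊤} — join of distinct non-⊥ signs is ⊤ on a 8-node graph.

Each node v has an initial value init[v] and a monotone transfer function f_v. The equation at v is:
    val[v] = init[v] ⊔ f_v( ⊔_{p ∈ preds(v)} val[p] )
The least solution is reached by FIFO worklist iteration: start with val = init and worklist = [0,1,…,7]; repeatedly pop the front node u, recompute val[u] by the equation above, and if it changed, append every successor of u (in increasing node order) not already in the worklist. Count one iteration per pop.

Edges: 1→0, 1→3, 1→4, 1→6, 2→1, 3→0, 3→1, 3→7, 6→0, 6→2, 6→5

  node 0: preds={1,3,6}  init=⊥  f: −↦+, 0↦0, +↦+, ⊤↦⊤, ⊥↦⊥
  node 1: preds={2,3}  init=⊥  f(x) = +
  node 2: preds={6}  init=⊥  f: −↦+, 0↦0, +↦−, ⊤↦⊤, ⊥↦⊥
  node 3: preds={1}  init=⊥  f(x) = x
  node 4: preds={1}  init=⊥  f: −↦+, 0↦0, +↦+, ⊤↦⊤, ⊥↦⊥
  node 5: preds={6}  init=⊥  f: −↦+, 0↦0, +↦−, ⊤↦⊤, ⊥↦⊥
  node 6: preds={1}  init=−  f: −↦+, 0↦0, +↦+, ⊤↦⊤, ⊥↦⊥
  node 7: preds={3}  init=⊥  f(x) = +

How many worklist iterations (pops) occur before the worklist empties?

Worklist (13 pops):
  #1 pop 0: in=− → + (was ⊥); enqueue []
  #2 pop 1: in=⊥ → + (was ⊥); enqueue [0]
  #3 pop 2: in=− → + (was ⊥); enqueue [1]
  #4 pop 3: in=+ → + (was ⊥); enqueue []
  #5 pop 4: in=+ → + (was ⊥); enqueue []
  #6 pop 5: in=− → + (was ⊥); enqueue []
  #7 pop 6: in=+ → ⊤ (was −); enqueue [2,5]
  #8 pop 7: in=+ → + (was ⊥); enqueue []
  #9 pop 0: in=⊤ → ⊤ (was +); enqueue []
  #10 pop 1: in=+ → + (no change)
  #11 pop 2: in=⊤ → ⊤ (was +); enqueue [1]
  #12 pop 5: in=⊤ → ⊤ (was +); enqueue []
  #13 pop 1: in=⊤ → + (no change)

Fixpoint:
  val[0] = ⊤
  val[1] = +
  val[2] = ⊤
  val[3] = +
  val[4] = +
  val[5] = ⊤
  val[6] = ⊤
  val[7] = +

13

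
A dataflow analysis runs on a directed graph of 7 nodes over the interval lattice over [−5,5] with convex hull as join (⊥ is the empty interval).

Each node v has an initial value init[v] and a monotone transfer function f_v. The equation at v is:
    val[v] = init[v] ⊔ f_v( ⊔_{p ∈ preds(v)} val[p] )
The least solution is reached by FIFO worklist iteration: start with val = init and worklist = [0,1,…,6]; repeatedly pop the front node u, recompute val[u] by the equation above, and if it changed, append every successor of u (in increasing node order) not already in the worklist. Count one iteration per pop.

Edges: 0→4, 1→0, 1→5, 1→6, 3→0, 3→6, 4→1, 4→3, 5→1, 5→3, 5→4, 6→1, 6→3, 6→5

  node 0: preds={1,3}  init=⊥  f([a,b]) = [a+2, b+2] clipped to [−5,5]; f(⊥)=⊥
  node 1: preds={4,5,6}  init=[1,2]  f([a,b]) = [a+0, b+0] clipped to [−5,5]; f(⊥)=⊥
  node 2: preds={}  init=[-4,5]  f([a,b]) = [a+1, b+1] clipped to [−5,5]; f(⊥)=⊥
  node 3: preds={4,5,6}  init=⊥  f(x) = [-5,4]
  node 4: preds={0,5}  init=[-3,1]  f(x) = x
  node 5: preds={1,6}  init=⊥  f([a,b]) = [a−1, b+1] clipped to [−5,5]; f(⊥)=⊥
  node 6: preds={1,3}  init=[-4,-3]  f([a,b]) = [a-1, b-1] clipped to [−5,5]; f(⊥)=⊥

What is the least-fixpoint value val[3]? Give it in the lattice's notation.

Trace (23 dequeues):
  [1] u=0 | in [1,2] | out [3,4] | prev ⊥ | push {}
  [2] u=1 | in [-4,1] | out [-4,2] | prev [1,2] | push {0}
  [3] u=2 | in ⊥ | out [-4,5] | ==
  [4] u=3 | in [-4,1] | out [-5,4] | prev ⊥ | push {}
  [5] u=4 | in [3,4] | out [-3,4] | prev [-3,1] | push {1,3}
  [6] u=5 | in [-4,2] | out [-5,3] | prev ⊥ | push {4}
  [7] u=6 | in [-5,4] | out [-5,3] | prev [-4,-3] | push {5}
  [8] u=0 | in [-5,4] | out [-3,5] | prev [3,4] | push {}
  [9] u=1 | in [-5,4] | out [-5,4] | prev [-4,2] | push {0,6}
  [10] u=3 | in [-5,4] | out [-5,4] | ==
  [11] u=4 | in [-5,5] | out [-5,5] | prev [-3,4] | push {1,3}
  [12] u=5 | in [-5,4] | out [-5,5] | prev [-5,3] | push {4}
  [13] u=0 | in [-5,4] | out [-3,5] | ==
  [14] u=6 | in [-5,4] | out [-5,3] | ==
  [15] u=1 | in [-5,5] | out [-5,5] | prev [-5,4] | push {0,5,6}
  [16] u=3 | in [-5,5] | out [-5,4] | ==
  [17] u=4 | in [-5,5] | out [-5,5] | ==
  [18] u=0 | in [-5,5] | out [-3,5] | ==
  [19] u=5 | in [-5,5] | out [-5,5] | ==
  [20] u=6 | in [-5,5] | out [-5,4] | prev [-5,3] | push {1,3,5}
  [21] u=1 | in [-5,5] | out [-5,5] | ==
  [22] u=3 | in [-5,5] | out [-5,4] | ==
  [23] u=5 | in [-5,5] | out [-5,5] | ==

Converged values:
  [0] [-3,5]
  [1] [-5,5]
  [2] [-4,5]
  [3] [-5,4]
  [4] [-5,5]
  [5] [-5,5]
  [6] [-5,4]

[-5,4]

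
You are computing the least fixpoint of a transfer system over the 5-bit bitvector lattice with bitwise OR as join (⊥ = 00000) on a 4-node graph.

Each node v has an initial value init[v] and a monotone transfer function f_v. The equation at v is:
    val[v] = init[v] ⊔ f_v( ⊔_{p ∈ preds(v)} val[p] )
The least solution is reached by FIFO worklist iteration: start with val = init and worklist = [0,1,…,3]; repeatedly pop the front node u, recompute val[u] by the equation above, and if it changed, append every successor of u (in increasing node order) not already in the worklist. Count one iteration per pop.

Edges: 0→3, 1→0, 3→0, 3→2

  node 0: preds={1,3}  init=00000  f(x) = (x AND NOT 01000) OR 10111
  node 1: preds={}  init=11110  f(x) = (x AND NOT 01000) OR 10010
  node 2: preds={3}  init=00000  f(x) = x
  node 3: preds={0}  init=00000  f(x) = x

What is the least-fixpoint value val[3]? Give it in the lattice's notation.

Trace (6 dequeues):
  [1] u=0 | in 11110 | out 10111 | prev 00000 | push {}
  [2] u=1 | in 00000 | out 11110 | ==
  [3] u=2 | in 00000 | out 00000 | ==
  [4] u=3 | in 10111 | out 10111 | prev 00000 | push {0,2}
  [5] u=0 | in 11111 | out 10111 | ==
  [6] u=2 | in 10111 | out 10111 | prev 00000 | push {}

Converged values:
  [0] 10111
  [1] 11110
  [2] 10111
  [3] 10111

10111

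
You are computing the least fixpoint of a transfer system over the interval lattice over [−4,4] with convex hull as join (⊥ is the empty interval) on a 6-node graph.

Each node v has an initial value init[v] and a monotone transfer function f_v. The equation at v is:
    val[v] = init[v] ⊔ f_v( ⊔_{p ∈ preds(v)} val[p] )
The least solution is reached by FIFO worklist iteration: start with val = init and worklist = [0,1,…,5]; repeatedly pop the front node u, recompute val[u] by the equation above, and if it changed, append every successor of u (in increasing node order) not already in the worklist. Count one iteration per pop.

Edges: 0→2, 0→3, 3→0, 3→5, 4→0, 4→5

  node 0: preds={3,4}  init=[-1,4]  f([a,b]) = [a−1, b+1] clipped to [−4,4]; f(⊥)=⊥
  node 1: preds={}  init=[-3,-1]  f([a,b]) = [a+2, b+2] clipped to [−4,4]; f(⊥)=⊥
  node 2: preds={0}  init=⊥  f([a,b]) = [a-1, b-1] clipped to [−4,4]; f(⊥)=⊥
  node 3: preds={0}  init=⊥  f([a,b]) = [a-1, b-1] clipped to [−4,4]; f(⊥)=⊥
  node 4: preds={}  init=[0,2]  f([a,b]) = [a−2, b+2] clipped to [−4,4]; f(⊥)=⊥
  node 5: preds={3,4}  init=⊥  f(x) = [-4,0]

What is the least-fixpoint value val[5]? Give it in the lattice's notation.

Worklist (13 pops):
  #1 pop 0: in=[0,2] → [-1,4] (no change)
  #2 pop 1: in=⊥ → [-3,-1] (no change)
  #3 pop 2: in=[-1,4] → [-2,3] (was ⊥); enqueue []
  #4 pop 3: in=[-1,4] → [-2,3] (was ⊥); enqueue [0]
  #5 pop 4: in=⊥ → [0,2] (no change)
  #6 pop 5: in=[-2,3] → [-4,0] (was ⊥); enqueue []
  #7 pop 0: in=[-2,3] → [-3,4] (was [-1,4]); enqueue [2,3]
  #8 pop 2: in=[-3,4] → [-4,3] (was [-2,3]); enqueue []
  #9 pop 3: in=[-3,4] → [-4,3] (was [-2,3]); enqueue [0,5]
  #10 pop 0: in=[-4,3] → [-4,4] (was [-3,4]); enqueue [2,3]
  #11 pop 5: in=[-4,3] → [-4,0] (no change)
  #12 pop 2: in=[-4,4] → [-4,3] (no change)
  #13 pop 3: in=[-4,4] → [-4,3] (no change)

Fixpoint:
  val[0] = [-4,4]
  val[1] = [-3,-1]
  val[2] = [-4,3]
  val[3] = [-4,3]
  val[4] = [0,2]
  val[5] = [-4,0]

[-4,0]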